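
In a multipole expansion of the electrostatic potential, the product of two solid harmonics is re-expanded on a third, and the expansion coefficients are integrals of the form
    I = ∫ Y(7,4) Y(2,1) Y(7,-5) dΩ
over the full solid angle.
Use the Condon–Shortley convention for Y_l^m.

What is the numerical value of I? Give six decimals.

-0.188767

Checks pass: Σm=0; 16 even; l₃=7∈[5,9].
(2·7+1)(2·2+1)(2·7+1) = 1125
Δ: 2! 12! 2! / 17! → 1/185640
sum: t=0:+1/2419200 t=1:−1/518400 t=2:+1/2419200 = -1/907200
3j²(7 2 7; 0 0 0) = Δ·Π!·Σ² = 56/3315  (sign +1)
sum: t=1:−1/14515200 t=2:+1/79833600 = -1/17740800
3j²(7 2 7; 4 1 -5) = Δ·Π!·Σ² = 729/30940  (sign -1)
combine: 4πI² = 1125·56/3315·729/30940 = 21870/48841
take √, sign -1: I = -0.18876748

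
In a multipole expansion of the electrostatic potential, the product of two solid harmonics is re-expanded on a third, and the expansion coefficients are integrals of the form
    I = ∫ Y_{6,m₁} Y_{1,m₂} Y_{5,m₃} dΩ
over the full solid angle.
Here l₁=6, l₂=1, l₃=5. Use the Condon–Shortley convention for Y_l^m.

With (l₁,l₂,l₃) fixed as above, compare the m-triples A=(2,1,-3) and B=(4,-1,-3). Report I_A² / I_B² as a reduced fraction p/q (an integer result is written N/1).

Same 6,1,5: normalisation and zero-m 3j drop out of the ratio.
A: Δ: 2! 10! 0! / 13! → 1/858; sum: t=2:+1/161280 = 1/161280; 3j²(6 1 5; 2 1 -3) = Δ·Π!·Σ² = 1/143  (sign +1)
B: Δ: 2! 10! 0! / 13! → 1/858; sum: t=0:+1/161280 = 1/161280; 3j²(6 1 5; 4 -1 -3) = Δ·Π!·Σ² = 15/286  (sign +1)
I_A²/I_B² = (1/143)/(15/286) = 2/15

2/15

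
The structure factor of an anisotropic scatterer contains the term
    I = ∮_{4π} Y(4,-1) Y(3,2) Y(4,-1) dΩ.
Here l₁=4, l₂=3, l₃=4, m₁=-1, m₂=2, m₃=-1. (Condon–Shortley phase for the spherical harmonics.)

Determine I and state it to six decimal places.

0.000000

l₁+l₂+l₃=11 is odd: 3j(l;000)=0 ⇒ I=0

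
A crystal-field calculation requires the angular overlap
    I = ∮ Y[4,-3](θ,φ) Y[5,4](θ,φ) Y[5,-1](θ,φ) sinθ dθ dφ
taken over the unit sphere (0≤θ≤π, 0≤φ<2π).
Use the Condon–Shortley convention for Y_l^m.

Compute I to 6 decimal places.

Checks pass: Σm=0; 14 even; l₃=5∈[1,9].
(2·4+1)(2·5+1)(2·5+1) = 1089
Δ: 4! 4! 6! / 15! → 1/3153150
sum: t=0:+1/69120 t=1:−1/1728 t=2:+1/576 t=3:−1/1728 t=4:+1/69120 = 7/11520
3j²(4 5 5; 0 0 0) = Δ·Π!·Σ² = 2/143  (sign -1)
sum: t=3:−1/103680 t=4:+1/17280 = 1/20736
3j²(4 5 5; -3 4 -1) = Δ·Π!·Σ² = 10/429  (sign +1)
combine: 4πI² = 1089·2/143·10/429 = 60/169
take √, sign -1: I = -0.16808437

-0.168084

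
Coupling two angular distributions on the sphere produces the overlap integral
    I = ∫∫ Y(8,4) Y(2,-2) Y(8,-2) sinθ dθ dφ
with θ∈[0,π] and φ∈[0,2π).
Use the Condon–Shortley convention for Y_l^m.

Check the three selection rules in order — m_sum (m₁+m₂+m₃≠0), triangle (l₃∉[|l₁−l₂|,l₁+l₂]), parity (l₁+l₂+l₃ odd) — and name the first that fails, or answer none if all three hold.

none

m₁+m₂+m₃ = 4 − 2 − 2 = 0  ✓
triangle: |8−2|=6 ≤ l₃=8 ≤ 8+2=10  ✓
parity: l₁+l₂+l₃ = 18 is even  ✓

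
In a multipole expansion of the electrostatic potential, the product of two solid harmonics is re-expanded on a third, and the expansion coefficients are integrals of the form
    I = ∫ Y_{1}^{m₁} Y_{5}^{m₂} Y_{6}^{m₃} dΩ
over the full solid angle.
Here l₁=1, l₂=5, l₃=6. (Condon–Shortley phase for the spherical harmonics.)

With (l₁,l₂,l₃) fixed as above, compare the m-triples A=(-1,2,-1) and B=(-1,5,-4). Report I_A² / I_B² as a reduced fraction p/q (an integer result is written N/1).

Shared (l₁,l₂,l₃)=(1,5,6): N and (l;000)² cancel in I_A²/I_B².
A: Δ = 0!·2!·10!/13! = 1/858; Racah Σ t=0..0: t=0:+1/60480 = 1/60480; ⇒ 3j(1 5 6; -1 2 -1)² = 5/429, sgn -1
B: Δ = 0!·2!·10!/13! = 1/858; Racah Σ t=0..0: t=0:+1/7257600 = 1/7257600; ⇒ 3j(1 5 6; -1 5 -4)² = 1/858, sgn +1
I_A²/I_B² = (5/429)/(1/858) = 10/1

10/1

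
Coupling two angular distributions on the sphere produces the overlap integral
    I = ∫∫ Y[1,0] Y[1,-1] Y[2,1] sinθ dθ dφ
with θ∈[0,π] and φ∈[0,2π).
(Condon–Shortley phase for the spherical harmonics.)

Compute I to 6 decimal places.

-0.218510

Rules hold: Σm=0, L=4 even, 0≤2≤2.
N = 3·3·5 = 45
Δ = 0!·2!·2!/5! = 1/30
Racah Σ t=0..0: t=0:+1/1 = 1/1
⇒ 3j(1 1 2; 0 0 0)² = 2/15, sgn +1
Racah Σ t=0..0: t=0:+1/2 = 1/2
⇒ 3j(1 1 2; 0 -1 1)² = 1/10, sgn -1
4πI² = N·(3j₀)²·(3jₘ)² = 3/5
I = -1·√(0.6/4π) = -0.21850969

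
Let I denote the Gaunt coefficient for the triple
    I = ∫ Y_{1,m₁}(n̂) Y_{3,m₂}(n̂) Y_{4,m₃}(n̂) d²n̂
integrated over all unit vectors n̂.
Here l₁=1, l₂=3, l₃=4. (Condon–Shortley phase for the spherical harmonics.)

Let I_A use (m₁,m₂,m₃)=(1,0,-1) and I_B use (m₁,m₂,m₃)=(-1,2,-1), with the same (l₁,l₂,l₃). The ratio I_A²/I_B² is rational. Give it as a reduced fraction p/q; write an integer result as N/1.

10/3

Shared (l₁,l₂,l₃)=(1,3,4): N and (l;000)² cancel in I_A²/I_B².
A: Δ = 0!·2!·6!/9! = 1/252; Racah Σ t=0..0: t=0:+1/72 = 1/72; ⇒ 3j(1 3 4; 1 0 -1)² = 5/126, sgn -1
B: Δ = 0!·2!·6!/9! = 1/252; Racah Σ t=0..0: t=0:+1/240 = 1/240; ⇒ 3j(1 3 4; -1 2 -1)² = 1/84, sgn -1
I_A²/I_B² = (5/126)/(1/84) = 10/3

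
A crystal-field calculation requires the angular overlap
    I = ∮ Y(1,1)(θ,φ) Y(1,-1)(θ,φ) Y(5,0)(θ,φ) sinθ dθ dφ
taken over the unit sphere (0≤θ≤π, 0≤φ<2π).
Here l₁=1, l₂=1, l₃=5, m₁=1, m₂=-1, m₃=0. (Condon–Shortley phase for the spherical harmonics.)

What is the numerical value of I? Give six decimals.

0.000000

|1−1|≤5≤1+1 violated ⇒ I = 0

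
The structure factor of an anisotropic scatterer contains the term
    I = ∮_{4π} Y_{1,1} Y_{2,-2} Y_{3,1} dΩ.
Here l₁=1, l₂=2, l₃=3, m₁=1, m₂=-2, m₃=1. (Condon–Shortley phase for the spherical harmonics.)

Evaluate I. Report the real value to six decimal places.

-0.082589

Checks pass: Σm=0; 6 even; l₃=3∈[1,3].
(2·1+1)(2·2+1)(2·3+1) = 105
Δ: 0! 2! 4! / 7! → 1/105
sum: t=0:+1/4 = 1/4
3j²(1 2 3; 0 0 0) = Δ·Π!·Σ² = 3/35  (sign -1)
sum: t=0:+1/48 = 1/48
3j²(1 2 3; 1 -2 1) = Δ·Π!·Σ² = 1/105  (sign +1)
combine: 4πI² = 105·3/35·1/105 = 3/35
take √, sign -1: I = -0.08258890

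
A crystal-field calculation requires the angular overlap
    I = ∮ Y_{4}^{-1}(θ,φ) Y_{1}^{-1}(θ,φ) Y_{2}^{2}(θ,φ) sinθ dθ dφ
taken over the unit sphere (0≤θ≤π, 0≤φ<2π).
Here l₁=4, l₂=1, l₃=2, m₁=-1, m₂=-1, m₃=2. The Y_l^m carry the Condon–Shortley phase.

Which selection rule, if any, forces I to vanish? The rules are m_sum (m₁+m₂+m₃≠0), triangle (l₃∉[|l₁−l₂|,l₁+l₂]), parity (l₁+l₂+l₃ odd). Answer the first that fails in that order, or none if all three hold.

m₁+m₂+m₃ = -1 − 1 + 2 = 0  ✓
triangle: |4−1|=3 ≤ l₃=2 ≤ 4+1=5  ✗
parity: l₁+l₂+l₃ = 7 is odd

triangle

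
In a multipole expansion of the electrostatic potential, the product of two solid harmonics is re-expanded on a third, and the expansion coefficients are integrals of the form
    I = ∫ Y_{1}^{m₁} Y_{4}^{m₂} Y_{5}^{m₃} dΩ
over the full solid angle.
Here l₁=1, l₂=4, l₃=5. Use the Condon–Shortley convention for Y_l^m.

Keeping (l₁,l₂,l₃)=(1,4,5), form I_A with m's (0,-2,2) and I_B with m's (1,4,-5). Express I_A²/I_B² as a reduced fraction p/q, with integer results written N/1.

7/15

Shared (l₁,l₂,l₃)=(1,4,5): N and (l;000)² cancel in I_A²/I_B².
A: Δ = 0!·2!·8!/11! = 1/495; Racah Σ t=0..0: t=0:+1/1440 = 1/1440; ⇒ 3j(1 4 5; 0 -2 2)² = 7/165, sgn -1
B: Δ = 0!·2!·8!/11! = 1/495; Racah Σ t=0..0: t=0:+1/80640 = 1/80640; ⇒ 3j(1 4 5; 1 4 -5)² = 1/11, sgn +1
I_A²/I_B² = (7/165)/(1/11) = 7/15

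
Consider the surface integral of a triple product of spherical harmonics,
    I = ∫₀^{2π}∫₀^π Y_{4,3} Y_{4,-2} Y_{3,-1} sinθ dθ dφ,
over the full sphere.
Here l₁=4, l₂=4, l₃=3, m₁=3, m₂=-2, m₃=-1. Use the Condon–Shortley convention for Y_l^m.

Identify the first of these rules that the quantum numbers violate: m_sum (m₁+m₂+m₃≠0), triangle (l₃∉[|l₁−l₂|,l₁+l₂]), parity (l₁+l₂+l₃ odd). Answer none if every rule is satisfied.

azimuthal sum: 3 − 2 − 1 = 0  ✓
0 ≤ 3 ≤ 8 (triangle on l)  ✓
L = 4 + 4 + 3 = 11 (odd)  ✗

parity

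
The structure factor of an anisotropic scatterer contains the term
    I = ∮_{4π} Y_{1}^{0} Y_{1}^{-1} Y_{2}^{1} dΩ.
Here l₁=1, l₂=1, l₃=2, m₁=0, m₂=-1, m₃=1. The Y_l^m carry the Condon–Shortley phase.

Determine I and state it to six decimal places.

-0.218510

Checks pass: Σm=0; 4 even; l₃=2∈[0,2].
(2·1+1)(2·1+1)(2·2+1) = 45
Δ: 0! 2! 2! / 5! → 1/30
sum: t=0:+1/1 = 1/1
3j²(1 1 2; 0 0 0) = Δ·Π!·Σ² = 2/15  (sign +1)
sum: t=0:+1/2 = 1/2
3j²(1 1 2; 0 -1 1) = Δ·Π!·Σ² = 1/10  (sign -1)
combine: 4πI² = 45·2/15·1/10 = 3/5
take √, sign -1: I = -0.21850969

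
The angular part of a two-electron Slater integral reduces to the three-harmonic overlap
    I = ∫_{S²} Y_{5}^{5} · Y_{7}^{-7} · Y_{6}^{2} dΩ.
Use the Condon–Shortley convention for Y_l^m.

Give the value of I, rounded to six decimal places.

-0.074875

m-sum 0 ✓  L=18 even ✓  2≤6≤12 ✓
Π(2lᵢ+1) = 11×15×13 = 2145
triangle coeff Δ(5,7,6) = 1/174594420
Σ_t [1,5]: t=1:−1/4147200 t=2:+1/207360 t=3:−1/82944 t=4:+1/207360 t=5:−1/4147200 = -1/345600
(3j)²=420/46189 [(5 7 6; 0 0 0)], sign=-1
Σ_t [0,0]: t=0:+1/696729600 = 1/696729600
(3j)²=7/1938 [(5 7 6; 5 -7 2)], sign=+1
⇒ 4πI² = 7350/104329
I = (-1)√(7350/104329/(4π)) = -0.07487489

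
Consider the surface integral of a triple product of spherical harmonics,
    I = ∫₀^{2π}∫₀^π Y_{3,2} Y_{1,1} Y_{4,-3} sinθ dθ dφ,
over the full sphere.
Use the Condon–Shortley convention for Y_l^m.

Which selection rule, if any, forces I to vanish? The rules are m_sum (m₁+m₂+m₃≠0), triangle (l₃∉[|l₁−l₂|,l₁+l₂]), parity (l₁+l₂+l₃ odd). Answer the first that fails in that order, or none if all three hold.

Σmᵢ = 0  ✓
l₃∈[|l₁−l₂|,l₁+l₂]=[2,4], have l₃=4  ✓
Σlᵢ = 8 ⇒ even  ✓

none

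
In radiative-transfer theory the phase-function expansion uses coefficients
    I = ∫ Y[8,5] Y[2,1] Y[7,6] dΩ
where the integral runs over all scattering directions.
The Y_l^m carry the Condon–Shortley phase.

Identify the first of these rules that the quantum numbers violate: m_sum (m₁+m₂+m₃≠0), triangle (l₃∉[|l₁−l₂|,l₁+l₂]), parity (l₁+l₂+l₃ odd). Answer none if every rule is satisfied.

Σmᵢ = 12  ✗
l₃∈[|l₁−l₂|,l₁+l₂]=[6,10], have l₃=7
Σlᵢ = 17 ⇒ odd

m_sum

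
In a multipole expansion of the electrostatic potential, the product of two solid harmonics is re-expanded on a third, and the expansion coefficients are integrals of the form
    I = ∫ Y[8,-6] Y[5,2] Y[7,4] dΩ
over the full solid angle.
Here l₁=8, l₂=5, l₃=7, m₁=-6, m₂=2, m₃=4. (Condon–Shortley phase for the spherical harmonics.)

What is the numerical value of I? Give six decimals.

0.099372

m-sum 0 ✓  L=20 even ✓  3≤7≤13 ✓
Π(2lᵢ+1) = 17×11×15 = 2805
triangle coeff Δ(8,5,7) = 1/814773960
Σ_t [1,5]: t=1:−1/87091200 t=2:+1/4976640 t=3:−1/2073600 t=4:+1/4976640 t=5:−1/87091200 = -1/9676800
(3j)²=360/46189 [(8 5 7; 0 0 0)], sign=+1
Σ_t [4,6]: t=4:+1/1045094400 t=5:−1/174182400 t=6:+1/348364800 = -1/522547200
(3j)²=11/1938 [(8 5 7; -6 2 4)], sign=+1
⇒ 4πI² = 9900/79781
I = (+1)√(9900/79781/(4π)) = 0.09937175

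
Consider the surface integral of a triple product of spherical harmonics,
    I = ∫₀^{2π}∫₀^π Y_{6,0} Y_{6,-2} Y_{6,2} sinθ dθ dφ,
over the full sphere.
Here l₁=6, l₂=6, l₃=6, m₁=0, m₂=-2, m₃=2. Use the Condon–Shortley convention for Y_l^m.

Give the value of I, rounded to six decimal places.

Rules hold: Σm=0, L=18 even, 0≤6≤12.
N = 13·13·13 = 2197
Δ = 6!·6!·6!/19! = 1/325909584
Racah Σ t=0..6: t=0:+1/373248000 t=1:−1/1728000 t=2:+1/110592 t=3:−1/46656 t=4:+1/110592 t=5:−1/1728000 t=6:+1/373248000 = -7/1555200
⇒ 3j(6 6 6; 0 0 0)² = 400/46189, sgn -1
Racah Σ t=0..4: t=0:+1/24883200 t=1:−1/518400 t=2:+1/110592 t=3:−1/155520 t=4:+1/1658880 = 11/8294400
⇒ 3j(6 6 6; 0 -2 2)² = 11/4199, sgn +1
4πI² = N·(3j₀)²·(3jₘ)² = 5200/104329
I = -1·√(0.0498423/4π) = -0.06297878

-0.062979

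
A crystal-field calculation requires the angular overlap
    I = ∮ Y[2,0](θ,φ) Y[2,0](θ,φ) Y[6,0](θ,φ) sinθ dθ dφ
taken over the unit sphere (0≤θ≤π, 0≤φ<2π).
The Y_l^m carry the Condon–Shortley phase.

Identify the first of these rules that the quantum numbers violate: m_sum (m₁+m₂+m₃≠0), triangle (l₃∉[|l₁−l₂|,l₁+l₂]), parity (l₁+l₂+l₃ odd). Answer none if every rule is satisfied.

Σmᵢ = 0  ✓
l₃∈[|l₁−l₂|,l₁+l₂]=[0,4], have l₃=6  ✗
Σlᵢ = 10 ⇒ even

triangle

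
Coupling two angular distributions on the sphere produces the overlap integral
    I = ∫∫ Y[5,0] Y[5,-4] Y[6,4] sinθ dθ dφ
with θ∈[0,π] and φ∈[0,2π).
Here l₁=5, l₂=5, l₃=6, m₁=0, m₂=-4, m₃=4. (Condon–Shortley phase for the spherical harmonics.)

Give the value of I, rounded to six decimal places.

-0.082328

Rules hold: Σm=0, L=16 even, 0≤6≤10.
N = 11·11·13 = 1573
Δ = 4!·6!·6!/17! = 1/28588560
Racah Σ t=0..4: t=0:+1/345600 t=1:−1/13824 t=2:+1/5184 t=3:−1/13824 t=4:+1/345600 = 7/129600
⇒ 3j(5 5 6; 0 0 0)² = 80/7293, sgn +1
Racah Σ t=0..1: t=0:+1/345600 t=1:−1/207360 = -1/518400
⇒ 3j(5 5 6; 0 -4 4)² = 12/2431, sgn -1
4πI² = N·(3j₀)²·(3jₘ)² = 320/3757
I = -1·√(0.0851743/4π) = -0.08232836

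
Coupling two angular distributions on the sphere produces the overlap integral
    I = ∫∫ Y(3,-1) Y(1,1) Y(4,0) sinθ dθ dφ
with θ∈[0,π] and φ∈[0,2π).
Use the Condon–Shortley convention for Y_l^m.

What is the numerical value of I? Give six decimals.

Checks pass: Σm=0; 8 even; l₃=4∈[2,4].
(2·3+1)(2·1+1)(2·4+1) = 189
Δ: 0! 6! 2! / 9! → 1/252
sum: t=0:+1/36 = 1/36
3j²(3 1 4; 0 0 0) = Δ·Π!·Σ² = 4/63  (sign +1)
sum: t=0:+1/96 = 1/96
3j²(3 1 4; -1 1 0) = Δ·Π!·Σ² = 1/42  (sign +1)
combine: 4πI² = 189·4/63·1/42 = 2/7
take √, sign +1: I = 0.15078601

0.150786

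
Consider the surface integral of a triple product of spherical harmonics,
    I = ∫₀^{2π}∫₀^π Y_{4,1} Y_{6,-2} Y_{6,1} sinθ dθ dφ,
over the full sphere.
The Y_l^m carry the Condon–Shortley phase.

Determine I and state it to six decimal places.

0.113069

m-sum 0 ✓  L=16 even ✓  2≤6≤10 ✓
Π(2lᵢ+1) = 9×13×13 = 1521
triangle coeff Δ(4,6,6) = 1/15315300
Σ_t [0,4]: t=0:+1/829440 t=1:−1/25920 t=2:+1/9216 t=3:−1/25920 t=4:+1/829440 = 7/207360
(3j)²=28/2431 [(4 6 6; 0 0 0)], sign=+1
Σ_t [0,3]: t=0:+1/82944 t=1:−1/17280 t=2:+1/34560 t=3:−1/725760 = -53/2903040
(3j)²=2809/306306 [(4 6 6; 1 -2 1)], sign=+1
⇒ 4πI² = 5618/34969
I = (+1)√(5618/34969/(4π)) = 0.11306920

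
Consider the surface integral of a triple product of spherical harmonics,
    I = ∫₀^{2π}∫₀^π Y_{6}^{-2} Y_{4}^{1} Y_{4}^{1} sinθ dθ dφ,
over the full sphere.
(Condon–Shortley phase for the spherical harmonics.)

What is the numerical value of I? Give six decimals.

Rules hold: Σm=0, L=14 even, 2≤4≤10.
N = 13·9·9 = 1053
Δ = 6!·6!·2!/15! = 1/1261260
Racah Σ t=2..4: t=2:+1/4608 t=3:−1/1296 t=4:+1/4608 = -7/20736
⇒ 3j(6 4 4; 0 0 0)² = 20/1287, sgn -1
Racah Σ t=3..5: t=3:−1/8640 t=4:+1/2304 t=5:−1/8640 = 7/34560
⇒ 3j(6 4 4; -2 1 1)² = 7/429, sgn -1
4πI² = N·(3j₀)²·(3jₘ)² = 420/1573
I = +1·√(0.267006/4π) = 0.14576570

0.145766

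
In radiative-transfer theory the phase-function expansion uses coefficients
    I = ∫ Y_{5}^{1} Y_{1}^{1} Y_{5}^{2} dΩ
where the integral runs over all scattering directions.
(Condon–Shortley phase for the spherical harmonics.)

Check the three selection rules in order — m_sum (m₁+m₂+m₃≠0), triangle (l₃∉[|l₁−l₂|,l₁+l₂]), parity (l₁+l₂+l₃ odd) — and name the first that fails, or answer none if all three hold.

Σmᵢ = 4  ✗
l₃∈[|l₁−l₂|,l₁+l₂]=[4,6], have l₃=5
Σlᵢ = 11 ⇒ odd

m_sum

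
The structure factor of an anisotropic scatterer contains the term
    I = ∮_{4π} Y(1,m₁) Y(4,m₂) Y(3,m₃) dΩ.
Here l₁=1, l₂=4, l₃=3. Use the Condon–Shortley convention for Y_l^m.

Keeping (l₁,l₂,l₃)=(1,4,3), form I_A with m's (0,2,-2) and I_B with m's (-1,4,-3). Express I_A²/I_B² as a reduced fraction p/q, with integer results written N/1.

Same 1,4,3: normalisation and zero-m 3j drop out of the ratio.
A: Δ: 2! 0! 6! / 9! → 1/252; sum: t=1:−1/120 = -1/120; 3j²(1 4 3; 0 2 -2) = Δ·Π!·Σ² = 1/21  (sign +1)
B: Δ: 2! 0! 6! / 9! → 1/252; sum: t=2:+1/1440 = 1/1440; 3j²(1 4 3; -1 4 -3) = Δ·Π!·Σ² = 1/9  (sign +1)
I_A²/I_B² = (1/21)/(1/9) = 3/7

3/7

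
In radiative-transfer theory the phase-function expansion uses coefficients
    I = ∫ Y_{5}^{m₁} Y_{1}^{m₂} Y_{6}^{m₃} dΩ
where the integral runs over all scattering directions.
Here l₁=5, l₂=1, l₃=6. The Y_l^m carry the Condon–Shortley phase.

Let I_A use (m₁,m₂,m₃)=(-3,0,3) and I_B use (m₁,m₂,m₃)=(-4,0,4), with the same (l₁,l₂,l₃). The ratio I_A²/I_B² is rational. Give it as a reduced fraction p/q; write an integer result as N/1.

Shared (l₁,l₂,l₃)=(5,1,6): N and (l;000)² cancel in I_A²/I_B².
A: Δ = 0!·10!·2!/13! = 1/858; Racah Σ t=0..0: t=0:+1/80640 = 1/80640; ⇒ 3j(5 1 6; -3 0 3)² = 9/286, sgn -1
B: Δ = 0!·10!·2!/13! = 1/858; Racah Σ t=0..0: t=0:+1/362880 = 1/362880; ⇒ 3j(5 1 6; -4 0 4)² = 10/429, sgn +1
I_A²/I_B² = (9/286)/(10/429) = 27/20

27/20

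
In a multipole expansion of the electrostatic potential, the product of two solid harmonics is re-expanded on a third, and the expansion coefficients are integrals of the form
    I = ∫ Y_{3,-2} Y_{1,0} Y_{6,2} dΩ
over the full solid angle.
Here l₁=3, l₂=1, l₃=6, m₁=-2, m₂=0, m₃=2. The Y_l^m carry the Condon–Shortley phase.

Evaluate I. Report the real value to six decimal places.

|3−1|≤6≤3+1 violated ⇒ I = 0

0.000000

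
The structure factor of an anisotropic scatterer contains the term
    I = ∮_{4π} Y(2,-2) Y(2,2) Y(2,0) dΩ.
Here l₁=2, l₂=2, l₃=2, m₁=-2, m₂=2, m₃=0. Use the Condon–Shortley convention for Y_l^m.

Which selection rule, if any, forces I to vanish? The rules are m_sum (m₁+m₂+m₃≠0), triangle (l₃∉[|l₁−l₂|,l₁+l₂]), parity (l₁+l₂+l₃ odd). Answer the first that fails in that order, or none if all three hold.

m₁+m₂+m₃ = -2 + 2 + 0 = 0  ✓
triangle: |2−2|=0 ≤ l₃=2 ≤ 2+2=4  ✓
parity: l₁+l₂+l₃ = 6 is even  ✓

none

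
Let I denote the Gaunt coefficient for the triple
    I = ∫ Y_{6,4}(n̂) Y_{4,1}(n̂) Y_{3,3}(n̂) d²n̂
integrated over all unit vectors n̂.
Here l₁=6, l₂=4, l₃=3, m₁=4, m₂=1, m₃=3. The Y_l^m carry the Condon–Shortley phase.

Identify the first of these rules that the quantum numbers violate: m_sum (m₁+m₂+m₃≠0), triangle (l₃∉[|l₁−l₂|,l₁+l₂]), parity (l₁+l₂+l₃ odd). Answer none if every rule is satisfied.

Σmᵢ = 8  ✗
l₃∈[|l₁−l₂|,l₁+l₂]=[2,10], have l₃=3
Σlᵢ = 13 ⇒ odd

m_sum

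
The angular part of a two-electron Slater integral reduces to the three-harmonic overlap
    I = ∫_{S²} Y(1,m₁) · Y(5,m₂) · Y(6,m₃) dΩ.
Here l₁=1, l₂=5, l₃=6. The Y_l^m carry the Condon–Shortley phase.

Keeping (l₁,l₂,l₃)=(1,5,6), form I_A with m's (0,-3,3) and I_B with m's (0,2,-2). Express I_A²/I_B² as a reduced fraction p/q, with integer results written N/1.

Shared (l₁,l₂,l₃)=(1,5,6): N and (l;000)² cancel in I_A²/I_B².
A: Δ = 0!·2!·10!/13! = 1/858; Racah Σ t=0..0: t=0:+1/80640 = 1/80640; ⇒ 3j(1 5 6; 0 -3 3)² = 9/286, sgn -1
B: Δ = 0!·2!·10!/13! = 1/858; Racah Σ t=0..0: t=0:+1/30240 = 1/30240; ⇒ 3j(1 5 6; 0 2 -2)² = 16/429, sgn +1
I_A²/I_B² = (9/286)/(16/429) = 27/32

27/32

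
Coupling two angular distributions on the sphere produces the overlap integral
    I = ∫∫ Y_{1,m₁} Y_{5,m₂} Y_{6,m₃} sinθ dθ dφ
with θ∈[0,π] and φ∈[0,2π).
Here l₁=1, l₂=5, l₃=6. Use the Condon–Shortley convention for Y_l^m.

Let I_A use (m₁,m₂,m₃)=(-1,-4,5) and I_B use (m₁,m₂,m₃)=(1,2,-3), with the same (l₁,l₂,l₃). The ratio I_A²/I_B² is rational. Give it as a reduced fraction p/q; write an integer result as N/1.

55/36

l's match ⇒ only the (l;m) 3-j factors differ between A and B.
A: triangle coeff Δ(1,5,6) = 1/858; Σ_t [0,0]: t=0:+1/725760 = 1/725760; (3j)²=5/78 [(1 5 6; -1 -4 5)], sign=-1
B: triangle coeff Δ(1,5,6) = 1/858; Σ_t [0,0]: t=0:+1/60480 = 1/60480; (3j)²=6/143 [(1 5 6; 1 2 -3)], sign=-1
I_A²/I_B² = (5/78)/(6/143) = 55/36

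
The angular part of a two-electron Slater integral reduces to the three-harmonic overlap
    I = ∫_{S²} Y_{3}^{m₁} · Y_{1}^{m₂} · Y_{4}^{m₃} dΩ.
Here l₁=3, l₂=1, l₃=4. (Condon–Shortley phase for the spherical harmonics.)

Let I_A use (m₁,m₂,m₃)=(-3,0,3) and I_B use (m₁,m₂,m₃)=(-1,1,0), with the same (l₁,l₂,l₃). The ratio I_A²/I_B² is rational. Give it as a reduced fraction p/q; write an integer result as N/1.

Same 3,1,4: normalisation and zero-m 3j drop out of the ratio.
A: Δ: 0! 6! 2! / 9! → 1/252; sum: t=0:+1/720 = 1/720; 3j²(3 1 4; -3 0 3) = Δ·Π!·Σ² = 1/36  (sign -1)
B: Δ: 0! 6! 2! / 9! → 1/252; sum: t=0:+1/96 = 1/96; 3j²(3 1 4; -1 1 0) = Δ·Π!·Σ² = 1/42  (sign +1)
I_A²/I_B² = (1/36)/(1/42) = 7/6

7/6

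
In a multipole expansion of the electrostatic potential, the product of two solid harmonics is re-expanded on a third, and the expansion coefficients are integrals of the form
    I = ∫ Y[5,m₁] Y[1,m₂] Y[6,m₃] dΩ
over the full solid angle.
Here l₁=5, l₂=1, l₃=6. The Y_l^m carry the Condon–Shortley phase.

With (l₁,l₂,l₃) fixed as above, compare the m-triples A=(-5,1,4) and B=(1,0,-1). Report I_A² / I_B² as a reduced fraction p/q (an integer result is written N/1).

Shared (l₁,l₂,l₃)=(5,1,6): N and (l;000)² cancel in I_A²/I_B².
A: Δ = 0!·10!·2!/13! = 1/858; Racah Σ t=0..0: t=0:+1/7257600 = 1/7257600; ⇒ 3j(5 1 6; -5 1 4)² = 1/858, sgn +1
B: Δ = 0!·10!·2!/13! = 1/858; Racah Σ t=0..0: t=0:+1/17280 = 1/17280; ⇒ 3j(5 1 6; 1 0 -1)² = 35/858, sgn -1
I_A²/I_B² = (1/858)/(35/858) = 1/35

1/35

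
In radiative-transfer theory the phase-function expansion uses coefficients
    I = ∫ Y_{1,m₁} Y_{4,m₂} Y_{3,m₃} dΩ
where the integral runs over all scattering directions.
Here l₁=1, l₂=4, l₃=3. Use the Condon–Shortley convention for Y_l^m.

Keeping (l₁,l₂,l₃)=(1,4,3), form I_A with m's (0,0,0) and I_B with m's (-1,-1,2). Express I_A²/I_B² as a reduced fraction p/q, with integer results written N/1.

Shared (l₁,l₂,l₃)=(1,4,3): N and (l;000)² cancel in I_A²/I_B².
A: Δ = 2!·0!·6!/9! = 1/252; Racah Σ t=1..1: t=1:−1/36 = -1/36; ⇒ 3j(1 4 3; 0 0 0)² = 4/63, sgn +1
B: Δ = 2!·0!·6!/9! = 1/252; Racah Σ t=2..2: t=2:+1/240 = 1/240; ⇒ 3j(1 4 3; -1 -1 2)² = 1/84, sgn -1
I_A²/I_B² = (4/63)/(1/84) = 16/3

16/3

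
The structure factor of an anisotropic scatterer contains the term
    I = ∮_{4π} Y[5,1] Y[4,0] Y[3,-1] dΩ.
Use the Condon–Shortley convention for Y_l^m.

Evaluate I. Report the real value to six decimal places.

-0.086020

Checks pass: Σm=0; 12 even; l₃=3∈[1,9].
(2·5+1)(2·4+1)(2·3+1) = 693
Δ: 6! 4! 2! / 13! → 1/180180
sum: t=2:+1/576 t=3:−1/144 t=4:+1/576 = -1/288
3j²(5 4 3; 0 0 0) = Δ·Π!·Σ² = 20/1001  (sign +1)
sum: t=2:+1/384 t=3:−1/216 t=4:+1/2304 = -11/6912
3j²(5 4 3; 1 0 -1) = Δ·Π!·Σ² = 11/1638  (sign -1)
combine: 4πI² = 693·20/1001·11/1638 = 110/1183
take √, sign -1: I = -0.08601992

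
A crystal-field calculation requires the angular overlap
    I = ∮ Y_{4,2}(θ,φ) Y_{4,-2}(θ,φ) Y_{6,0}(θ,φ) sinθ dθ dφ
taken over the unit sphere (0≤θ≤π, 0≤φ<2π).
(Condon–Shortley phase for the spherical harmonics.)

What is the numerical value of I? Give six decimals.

-0.156478

Rules hold: Σm=0, L=14 even, 0≤6≤8.
N = 9·9·13 = 1053
Δ = 2!·6!·6!/15! = 1/1261260
Racah Σ t=0..2: t=0:+1/4608 t=1:−1/1296 t=2:+1/4608 = -7/20736
⇒ 3j(4 4 6; 0 0 0)² = 20/1287, sgn -1
Racah Σ t=0..2: t=0:+1/4608 t=1:−1/14400 t=2:+1/1036800 = 77/518400
⇒ 3j(4 4 6; 2 -2 0)² = 11/585, sgn +1
4πI² = N·(3j₀)²·(3jₘ)² = 4/13
I = -1·√(0.307692/4π) = -0.15647804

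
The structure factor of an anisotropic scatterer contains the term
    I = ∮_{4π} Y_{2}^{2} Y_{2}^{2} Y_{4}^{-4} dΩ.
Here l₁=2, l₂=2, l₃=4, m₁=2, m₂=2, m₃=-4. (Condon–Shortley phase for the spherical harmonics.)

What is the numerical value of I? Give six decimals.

0.337168

Checks pass: Σm=0; 8 even; l₃=4∈[0,4].
(2·2+1)(2·2+1)(2·4+1) = 225
Δ: 0! 4! 4! / 9! → 1/630
sum: t=0:+1/16 = 1/16
3j²(2 2 4; 0 0 0) = Δ·Π!·Σ² = 2/35  (sign +1)
sum: t=0:+1/576 = 1/576
3j²(2 2 4; 2 2 -4) = Δ·Π!·Σ² = 1/9  (sign +1)
combine: 4πI² = 225·2/35·1/9 = 10/7
take √, sign +1: I = 0.33716777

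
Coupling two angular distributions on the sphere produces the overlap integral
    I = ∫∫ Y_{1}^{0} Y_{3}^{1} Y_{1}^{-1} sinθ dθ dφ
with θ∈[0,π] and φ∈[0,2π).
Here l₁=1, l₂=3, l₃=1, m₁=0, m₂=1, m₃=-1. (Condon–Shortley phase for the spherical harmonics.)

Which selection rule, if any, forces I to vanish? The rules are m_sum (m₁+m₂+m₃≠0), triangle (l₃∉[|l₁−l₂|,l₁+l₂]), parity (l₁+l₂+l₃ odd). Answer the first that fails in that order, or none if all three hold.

m₁+m₂+m₃ = 0 + 1 − 1 = 0  ✓
triangle: |1−3|=2 ≤ l₃=1 ≤ 1+3=4  ✗
parity: l₁+l₂+l₃ = 5 is odd

triangle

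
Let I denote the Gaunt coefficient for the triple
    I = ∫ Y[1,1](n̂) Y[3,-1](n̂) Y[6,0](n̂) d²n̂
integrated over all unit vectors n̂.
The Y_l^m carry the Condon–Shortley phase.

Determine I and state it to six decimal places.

0.000000

|1−3|≤6≤1+3 violated ⇒ I = 0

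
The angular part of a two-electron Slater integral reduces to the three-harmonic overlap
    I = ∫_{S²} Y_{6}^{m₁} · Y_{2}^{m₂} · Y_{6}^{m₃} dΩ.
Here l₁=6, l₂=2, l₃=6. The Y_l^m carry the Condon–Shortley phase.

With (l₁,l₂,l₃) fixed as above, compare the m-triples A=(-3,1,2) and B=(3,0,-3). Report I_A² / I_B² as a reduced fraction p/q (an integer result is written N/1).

6/1

l's match ⇒ only the (l;m) 3-j factors differ between A and B.
A: triangle coeff Δ(6,2,6) = 1/90090; Σ_t [1,2]: t=1:−1/161280 t=2:+1/60480 = 1/96768; (3j)²=15/1001 [(6 2 6; -3 1 2)], sign=+1
B: triangle coeff Δ(6,2,6) = 1/90090; Σ_t [0,2]: t=0:+1/120960 t=1:−1/80640 t=2:+1/1451520 = -1/290304; (3j)²=5/2002 [(6 2 6; 3 0 -3)], sign=+1
I_A²/I_B² = (15/1001)/(5/2002) = 6/1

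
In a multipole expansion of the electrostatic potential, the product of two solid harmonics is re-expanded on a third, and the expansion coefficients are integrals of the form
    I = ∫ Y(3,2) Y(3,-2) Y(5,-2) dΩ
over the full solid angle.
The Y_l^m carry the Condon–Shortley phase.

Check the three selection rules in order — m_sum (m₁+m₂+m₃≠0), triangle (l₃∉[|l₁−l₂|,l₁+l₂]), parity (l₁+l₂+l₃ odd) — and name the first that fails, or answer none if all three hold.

Σmᵢ = -2  ✗
l₃∈[|l₁−l₂|,l₁+l₂]=[0,6], have l₃=5
Σlᵢ = 11 ⇒ odd

m_sum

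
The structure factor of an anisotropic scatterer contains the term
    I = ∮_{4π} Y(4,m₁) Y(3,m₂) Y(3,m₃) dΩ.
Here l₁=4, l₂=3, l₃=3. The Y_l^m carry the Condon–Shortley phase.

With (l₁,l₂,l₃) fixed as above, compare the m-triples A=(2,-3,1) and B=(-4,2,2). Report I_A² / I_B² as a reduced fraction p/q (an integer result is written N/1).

l's match ⇒ only the (l;m) 3-j factors differ between A and B.
A: triangle coeff Δ(4,3,3) = 1/34650; Σ_t [0,0]: t=0:+1/192 = 1/192; (3j)²=3/77 [(4 3 3; 2 -3 1)], sign=+1
B: triangle coeff Δ(4,3,3) = 1/34650; Σ_t [4,4]: t=4:+1/576 = 1/576; (3j)²=5/99 [(4 3 3; -4 2 2)], sign=-1
I_A²/I_B² = (3/77)/(5/99) = 27/35

27/35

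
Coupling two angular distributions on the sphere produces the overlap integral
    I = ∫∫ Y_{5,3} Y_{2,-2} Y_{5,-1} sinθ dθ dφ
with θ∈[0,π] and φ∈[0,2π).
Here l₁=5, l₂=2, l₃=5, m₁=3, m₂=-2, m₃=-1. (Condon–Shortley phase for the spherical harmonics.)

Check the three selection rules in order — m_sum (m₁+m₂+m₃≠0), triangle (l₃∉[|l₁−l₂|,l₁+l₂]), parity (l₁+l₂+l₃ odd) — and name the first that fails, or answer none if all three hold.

none

azimuthal sum: 3 − 2 − 1 = 0  ✓
3 ≤ 5 ≤ 7 (triangle on l)  ✓
L = 5 + 2 + 5 = 12 (even)  ✓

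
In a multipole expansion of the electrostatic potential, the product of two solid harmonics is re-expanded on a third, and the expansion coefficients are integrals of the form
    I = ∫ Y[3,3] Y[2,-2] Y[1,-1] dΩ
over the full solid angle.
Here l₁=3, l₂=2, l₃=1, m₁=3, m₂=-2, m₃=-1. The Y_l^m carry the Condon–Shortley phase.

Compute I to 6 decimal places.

-0.319865

Checks pass: Σm=0; 6 even; l₃=1∈[1,5].
(2·3+1)(2·2+1)(2·1+1) = 105
Δ: 4! 2! 0! / 7! → 1/105
sum: t=2:+1/4 = 1/4
3j²(3 2 1; 0 0 0) = Δ·Π!·Σ² = 3/35  (sign -1)
sum: t=0:+1/48 = 1/48
3j²(3 2 1; 3 -2 -1) = Δ·Π!·Σ² = 1/7  (sign +1)
combine: 4πI² = 105·3/35·1/7 = 9/7
take √, sign -1: I = -0.31986543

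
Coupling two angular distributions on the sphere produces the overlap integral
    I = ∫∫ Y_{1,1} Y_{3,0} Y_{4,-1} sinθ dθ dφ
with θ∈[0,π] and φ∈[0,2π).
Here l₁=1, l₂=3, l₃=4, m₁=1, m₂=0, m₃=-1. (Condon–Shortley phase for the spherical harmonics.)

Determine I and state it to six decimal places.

m-sum 0 ✓  L=8 even ✓  2≤4≤4 ✓
Π(2lᵢ+1) = 3×7×9 = 189
triangle coeff Δ(1,3,4) = 1/252
Σ_t [0,0]: t=0:+1/36 = 1/36
(3j)²=4/63 [(1 3 4; 0 0 0)], sign=+1
Σ_t [0,0]: t=0:+1/72 = 1/72
(3j)²=5/126 [(1 3 4; 1 0 -1)], sign=-1
⇒ 4πI² = 10/21
I = (-1)√(10/21/(4π)) = -0.19466390

-0.194664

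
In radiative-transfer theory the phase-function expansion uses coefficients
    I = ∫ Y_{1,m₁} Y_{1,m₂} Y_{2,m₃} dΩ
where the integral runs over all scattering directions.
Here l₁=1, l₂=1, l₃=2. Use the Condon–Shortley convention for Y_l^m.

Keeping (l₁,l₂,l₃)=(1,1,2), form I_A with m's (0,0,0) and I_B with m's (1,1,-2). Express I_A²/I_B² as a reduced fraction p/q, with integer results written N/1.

2/3

Same 1,1,2: normalisation and zero-m 3j drop out of the ratio.
A: Δ: 0! 2! 2! / 5! → 1/30; sum: t=0:+1/1 = 1/1; 3j²(1 1 2; 0 0 0) = Δ·Π!·Σ² = 2/15  (sign +1)
B: Δ: 0! 2! 2! / 5! → 1/30; sum: t=0:+1/4 = 1/4; 3j²(1 1 2; 1 1 -2) = Δ·Π!·Σ² = 1/5  (sign +1)
I_A²/I_B² = (2/15)/(1/5) = 2/3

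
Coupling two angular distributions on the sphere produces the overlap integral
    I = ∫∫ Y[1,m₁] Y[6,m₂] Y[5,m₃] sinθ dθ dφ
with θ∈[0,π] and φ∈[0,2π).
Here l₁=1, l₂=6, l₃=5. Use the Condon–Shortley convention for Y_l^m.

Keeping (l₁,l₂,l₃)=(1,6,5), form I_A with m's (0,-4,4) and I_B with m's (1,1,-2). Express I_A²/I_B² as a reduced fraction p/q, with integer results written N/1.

2/1

l's match ⇒ only the (l;m) 3-j factors differ between A and B.
A: triangle coeff Δ(1,6,5) = 1/858; Σ_t [1,1]: t=1:−1/362880 = -1/362880; (3j)²=10/429 [(1 6 5; 0 -4 4)], sign=+1
B: triangle coeff Δ(1,6,5) = 1/858; Σ_t [0,0]: t=0:+1/60480 = 1/60480; (3j)²=5/429 [(1 6 5; 1 1 -2)], sign=-1
I_A²/I_B² = (10/429)/(5/429) = 2/1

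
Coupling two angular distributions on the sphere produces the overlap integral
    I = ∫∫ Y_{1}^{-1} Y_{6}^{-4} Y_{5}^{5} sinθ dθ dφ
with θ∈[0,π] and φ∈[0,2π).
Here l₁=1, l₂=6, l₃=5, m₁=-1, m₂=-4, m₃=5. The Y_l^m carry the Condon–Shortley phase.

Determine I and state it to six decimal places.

m-sum 0 ✓  L=12 even ✓  5≤5≤7 ✓
Π(2lᵢ+1) = 3×13×11 = 429
triangle coeff Δ(1,6,5) = 1/858
Σ_t [1,1]: t=1:−1/14400 = -1/14400
(3j)²=6/143 [(1 6 5; 0 0 0)], sign=+1
Σ_t [2,2]: t=2:+1/7257600 = 1/7257600
(3j)²=1/858 [(1 6 5; -1 -4 5)], sign=+1
⇒ 4πI² = 3/143
I = (+1)√(3/143/(4π)) = 0.04085899

0.040859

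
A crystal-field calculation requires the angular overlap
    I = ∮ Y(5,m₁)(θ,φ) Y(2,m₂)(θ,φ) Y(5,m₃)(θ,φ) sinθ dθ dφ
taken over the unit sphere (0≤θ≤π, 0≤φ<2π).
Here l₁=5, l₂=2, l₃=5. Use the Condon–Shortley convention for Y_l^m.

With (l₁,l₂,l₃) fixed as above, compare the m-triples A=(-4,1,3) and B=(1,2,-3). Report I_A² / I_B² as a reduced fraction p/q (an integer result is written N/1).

l's match ⇒ only the (l;m) 3-j factors differ between A and B.
A: triangle coeff Δ(5,2,5) = 1/38610; Σ_t [1,2]: t=1:−1/80640 t=2:+1/10080 = 1/11520; (3j)²=49/1430 [(5 2 5; -4 1 3)], sign=+1
B: triangle coeff Δ(5,2,5) = 1/38610; Σ_t [2,2]: t=2:+1/5760 = 1/5760; (3j)²=56/2145 [(5 2 5; 1 2 -3)], sign=+1
I_A²/I_B² = (49/1430)/(56/2145) = 21/16

21/16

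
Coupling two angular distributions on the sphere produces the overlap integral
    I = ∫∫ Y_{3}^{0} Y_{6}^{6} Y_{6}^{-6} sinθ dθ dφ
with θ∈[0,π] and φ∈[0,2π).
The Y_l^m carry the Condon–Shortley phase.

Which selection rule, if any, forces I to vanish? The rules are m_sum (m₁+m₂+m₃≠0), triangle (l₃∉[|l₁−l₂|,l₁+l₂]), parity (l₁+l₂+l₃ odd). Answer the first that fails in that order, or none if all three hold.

azimuthal sum: 0 + 6 − 6 = 0  ✓
3 ≤ 6 ≤ 9 (triangle on l)  ✓
L = 3 + 6 + 6 = 15 (odd)  ✗

parity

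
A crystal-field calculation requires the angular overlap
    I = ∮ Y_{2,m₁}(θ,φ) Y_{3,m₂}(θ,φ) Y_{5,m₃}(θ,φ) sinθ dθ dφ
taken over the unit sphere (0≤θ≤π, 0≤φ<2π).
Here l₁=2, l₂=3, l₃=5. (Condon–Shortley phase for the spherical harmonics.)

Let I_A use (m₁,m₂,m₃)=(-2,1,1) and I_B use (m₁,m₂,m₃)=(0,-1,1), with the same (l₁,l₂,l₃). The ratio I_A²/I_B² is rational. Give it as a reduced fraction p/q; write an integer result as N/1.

1/6

l's match ⇒ only the (l;m) 3-j factors differ between A and B.
A: triangle coeff Δ(2,3,5) = 1/2310; Σ_t [0,0]: t=0:+1/1152 = 1/1152; (3j)²=1/154 [(2 3 5; -2 1 1)], sign=+1
B: triangle coeff Δ(2,3,5) = 1/2310; Σ_t [0,0]: t=0:+1/192 = 1/192; (3j)²=3/77 [(2 3 5; 0 -1 1)], sign=+1
I_A²/I_B² = (1/154)/(3/77) = 1/6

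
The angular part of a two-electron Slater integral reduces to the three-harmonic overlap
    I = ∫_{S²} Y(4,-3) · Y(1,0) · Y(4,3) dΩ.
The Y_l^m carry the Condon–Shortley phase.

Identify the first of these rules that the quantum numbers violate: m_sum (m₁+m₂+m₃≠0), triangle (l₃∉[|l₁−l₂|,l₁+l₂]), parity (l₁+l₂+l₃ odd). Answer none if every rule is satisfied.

Σmᵢ = 0  ✓
l₃∈[|l₁−l₂|,l₁+l₂]=[3,5], have l₃=4  ✓
Σlᵢ = 9 ⇒ odd  ✗

parity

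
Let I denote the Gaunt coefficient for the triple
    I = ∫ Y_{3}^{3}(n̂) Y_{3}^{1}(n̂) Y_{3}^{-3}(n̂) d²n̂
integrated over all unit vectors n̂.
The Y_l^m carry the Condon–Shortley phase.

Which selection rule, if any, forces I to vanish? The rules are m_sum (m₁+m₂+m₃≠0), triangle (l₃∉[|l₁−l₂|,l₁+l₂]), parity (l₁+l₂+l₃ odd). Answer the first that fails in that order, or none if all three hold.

m_sum

Σmᵢ = 1  ✗
l₃∈[|l₁−l₂|,l₁+l₂]=[0,6], have l₃=3
Σlᵢ = 9 ⇒ odd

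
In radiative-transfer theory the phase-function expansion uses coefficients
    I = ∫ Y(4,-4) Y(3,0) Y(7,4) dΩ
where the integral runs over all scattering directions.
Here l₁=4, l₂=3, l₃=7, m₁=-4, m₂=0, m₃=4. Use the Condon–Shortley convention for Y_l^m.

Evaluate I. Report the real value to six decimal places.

0.086551

m-sum 0 ✓  L=14 even ✓  1≤7≤7 ✓
Π(2lᵢ+1) = 9×7×15 = 945
triangle coeff Δ(4,3,7) = 1/45045
Σ_t [0,0]: t=0:+1/20736 = 1/20736
(3j)²=35/1287 [(4 3 7; 0 0 0)], sign=-1
Σ_t [0,0]: t=0:+1/1451520 = 1/1451520
(3j)²=1/273 [(4 3 7; -4 0 4)], sign=-1
⇒ 4πI² = 175/1859
I = (+1)√(175/1859/(4π)) = 0.08655146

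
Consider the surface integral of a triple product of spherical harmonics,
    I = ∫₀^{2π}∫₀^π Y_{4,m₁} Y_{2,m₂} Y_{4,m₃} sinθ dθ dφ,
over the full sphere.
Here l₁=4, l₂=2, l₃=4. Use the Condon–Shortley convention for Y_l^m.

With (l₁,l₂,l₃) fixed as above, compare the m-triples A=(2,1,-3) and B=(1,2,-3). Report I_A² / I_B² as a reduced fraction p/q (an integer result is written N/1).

Shared (l₁,l₂,l₃)=(4,2,4): N and (l;000)² cancel in I_A²/I_B².
A: Δ = 2!·6!·2!/11! = 1/13860; Racah Σ t=1..2: t=1:−1/240 t=2:+1/1440 = -1/288; ⇒ 3j(4 2 4; 2 1 -3)² = 5/132, sgn +1
B: Δ = 2!·6!·2!/11! = 1/13860; Racah Σ t=2..2: t=2:+1/480 = 1/480; ⇒ 3j(4 2 4; 1 2 -3)² = 3/110, sgn -1
I_A²/I_B² = (5/132)/(3/110) = 25/18

25/18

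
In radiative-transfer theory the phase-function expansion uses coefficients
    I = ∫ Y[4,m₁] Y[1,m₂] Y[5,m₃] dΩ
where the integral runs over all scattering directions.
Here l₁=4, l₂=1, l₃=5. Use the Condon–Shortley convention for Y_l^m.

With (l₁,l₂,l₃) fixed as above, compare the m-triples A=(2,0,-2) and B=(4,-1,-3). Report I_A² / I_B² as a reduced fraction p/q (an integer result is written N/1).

21/1

Shared (l₁,l₂,l₃)=(4,1,5): N and (l;000)² cancel in I_A²/I_B².
A: Δ = 0!·8!·2!/11! = 1/495; Racah Σ t=0..0: t=0:+1/1440 = 1/1440; ⇒ 3j(4 1 5; 2 0 -2)² = 7/165, sgn -1
B: Δ = 0!·8!·2!/11! = 1/495; Racah Σ t=0..0: t=0:+1/80640 = 1/80640; ⇒ 3j(4 1 5; 4 -1 -3)² = 1/495, sgn +1
I_A²/I_B² = (7/165)/(1/495) = 21/1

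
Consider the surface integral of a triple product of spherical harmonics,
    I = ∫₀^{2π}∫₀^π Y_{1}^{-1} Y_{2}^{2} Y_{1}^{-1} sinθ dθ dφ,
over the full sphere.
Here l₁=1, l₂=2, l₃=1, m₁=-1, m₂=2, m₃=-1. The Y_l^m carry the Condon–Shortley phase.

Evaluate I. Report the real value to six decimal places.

0.309019

m-sum 0 ✓  L=4 even ✓  1≤1≤3 ✓
Π(2lᵢ+1) = 3×5×3 = 45
triangle coeff Δ(1,2,1) = 1/30
Σ_t [1,1]: t=1:−1/1 = -1/1
(3j)²=2/15 [(1 2 1; 0 0 0)], sign=+1
Σ_t [2,2]: t=2:+1/4 = 1/4
(3j)²=1/5 [(1 2 1; -1 2 -1)], sign=+1
⇒ 4πI² = 6/5
I = (+1)√(6/5/(4π)) = 0.30901936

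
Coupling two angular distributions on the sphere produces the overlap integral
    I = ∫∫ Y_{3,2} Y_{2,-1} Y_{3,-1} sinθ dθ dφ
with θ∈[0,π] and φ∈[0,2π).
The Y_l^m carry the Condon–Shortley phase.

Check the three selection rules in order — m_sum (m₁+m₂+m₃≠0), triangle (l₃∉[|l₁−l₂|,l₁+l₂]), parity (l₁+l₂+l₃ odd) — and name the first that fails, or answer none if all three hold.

none

azimuthal sum: 2 − 1 − 1 = 0  ✓
1 ≤ 3 ≤ 5 (triangle on l)  ✓
L = 3 + 2 + 3 = 8 (even)  ✓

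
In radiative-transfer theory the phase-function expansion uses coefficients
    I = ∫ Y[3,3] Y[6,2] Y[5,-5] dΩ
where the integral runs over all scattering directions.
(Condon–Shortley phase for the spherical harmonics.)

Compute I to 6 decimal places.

-0.036034

Checks pass: Σm=0; 14 even; l₃=5∈[3,9].
(2·3+1)(2·6+1)(2·5+1) = 1001
Δ: 4! 2! 8! / 15! → 1/675675
sum: t=1:−1/8640 t=2:+1/2304 t=3:−1/8640 = 7/34560
3j²(3 6 5; 0 0 0) = Δ·Π!·Σ² = 7/429  (sign -1)
sum: t=0:+1/1935360 = 1/1935360
3j²(3 6 5; 3 2 -5) = Δ·Π!·Σ² = 1/1001  (sign +1)
combine: 4πI² = 1001·7/429·1/1001 = 7/429
take √, sign -1: I = -0.03603425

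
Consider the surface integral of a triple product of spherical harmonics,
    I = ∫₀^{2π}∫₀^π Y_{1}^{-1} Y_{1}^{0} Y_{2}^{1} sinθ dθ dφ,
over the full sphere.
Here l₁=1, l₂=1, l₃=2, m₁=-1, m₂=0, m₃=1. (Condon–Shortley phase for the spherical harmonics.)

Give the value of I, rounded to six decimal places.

-0.218510

Checks pass: Σm=0; 4 even; l₃=2∈[0,2].
(2·1+1)(2·1+1)(2·2+1) = 45
Δ: 0! 2! 2! / 5! → 1/30
sum: t=0:+1/1 = 1/1
3j²(1 1 2; 0 0 0) = Δ·Π!·Σ² = 2/15  (sign +1)
sum: t=0:+1/2 = 1/2
3j²(1 1 2; -1 0 1) = Δ·Π!·Σ² = 1/10  (sign -1)
combine: 4πI² = 45·2/15·1/10 = 3/5
take √, sign -1: I = -0.21850969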